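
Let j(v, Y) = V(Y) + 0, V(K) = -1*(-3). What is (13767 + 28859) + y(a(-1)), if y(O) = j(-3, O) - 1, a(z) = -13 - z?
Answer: 42628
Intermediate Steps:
V(K) = 3
j(v, Y) = 3 (j(v, Y) = 3 + 0 = 3)
y(O) = 2 (y(O) = 3 - 1 = 2)
(13767 + 28859) + y(a(-1)) = (13767 + 28859) + 2 = 42626 + 2 = 42628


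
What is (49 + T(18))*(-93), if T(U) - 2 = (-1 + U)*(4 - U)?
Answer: 17391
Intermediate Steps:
T(U) = 2 + (-1 + U)*(4 - U)
(49 + T(18))*(-93) = (49 + (-2 - 1*18² + 5*18))*(-93) = (49 + (-2 - 1*324 + 90))*(-93) = (49 + (-2 - 324 + 90))*(-93) = (49 - 236)*(-93) = -187*(-93) = 17391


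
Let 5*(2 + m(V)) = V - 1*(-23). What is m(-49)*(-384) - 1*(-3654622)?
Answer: 18286934/5 ≈ 3.6574e+6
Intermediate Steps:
m(V) = 13/5 + V/5 (m(V) = -2 + (V - 1*(-23))/5 = -2 + (V + 23)/5 = -2 + (23 + V)/5 = -2 + (23/5 + V/5) = 13/5 + V/5)
m(-49)*(-384) - 1*(-3654622) = (13/5 + (1/5)*(-49))*(-384) - 1*(-3654622) = (13/5 - 49/5)*(-384) + 3654622 = -36/5*(-384) + 3654622 = 13824/5 + 3654622 = 18286934/5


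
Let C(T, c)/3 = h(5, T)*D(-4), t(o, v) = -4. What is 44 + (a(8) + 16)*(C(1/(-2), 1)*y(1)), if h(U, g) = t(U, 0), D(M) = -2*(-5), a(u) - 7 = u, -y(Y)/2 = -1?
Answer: -7396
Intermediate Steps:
y(Y) = 2 (y(Y) = -2*(-1) = 2)
a(u) = 7 + u
D(M) = 10
h(U, g) = -4
C(T, c) = -120 (C(T, c) = 3*(-4*10) = 3*(-40) = -120)
44 + (a(8) + 16)*(C(1/(-2), 1)*y(1)) = 44 + ((7 + 8) + 16)*(-120*2) = 44 + (15 + 16)*(-240) = 44 + 31*(-240) = 44 - 7440 = -7396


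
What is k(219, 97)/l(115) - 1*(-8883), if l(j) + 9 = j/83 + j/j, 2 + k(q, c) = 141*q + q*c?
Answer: 550807/549 ≈ 1003.3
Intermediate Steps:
k(q, c) = -2 + 141*q + c*q (k(q, c) = -2 + (141*q + q*c) = -2 + (141*q + c*q) = -2 + 141*q + c*q)
l(j) = -8 + j/83 (l(j) = -9 + (j/83 + j/j) = -9 + (j*(1/83) + 1) = -9 + (j/83 + 1) = -9 + (1 + j/83) = -8 + j/83)
k(219, 97)/l(115) - 1*(-8883) = (-2 + 141*219 + 97*219)/(-8 + (1/83)*115) - 1*(-8883) = (-2 + 30879 + 21243)/(-8 + 115/83) + 8883 = 52120/(-549/83) + 8883 = 52120*(-83/549) + 8883 = -4325960/549 + 8883 = 550807/549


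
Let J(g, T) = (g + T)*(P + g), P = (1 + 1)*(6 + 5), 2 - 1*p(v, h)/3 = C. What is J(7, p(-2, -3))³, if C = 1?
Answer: 24389000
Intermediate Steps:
p(v, h) = 3 (p(v, h) = 6 - 3*1 = 6 - 3 = 3)
P = 22 (P = 2*11 = 22)
J(g, T) = (22 + g)*(T + g) (J(g, T) = (g + T)*(22 + g) = (T + g)*(22 + g) = (22 + g)*(T + g))
J(7, p(-2, -3))³ = (7² + 22*3 + 22*7 + 3*7)³ = (49 + 66 + 154 + 21)³ = 290³ = 24389000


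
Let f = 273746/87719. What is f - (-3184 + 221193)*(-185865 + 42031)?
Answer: 2750614025873560/87719 ≈ 3.1357e+10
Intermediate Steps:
f = 273746/87719 (f = 273746*(1/87719) = 273746/87719 ≈ 3.1207)
f - (-3184 + 221193)*(-185865 + 42031) = 273746/87719 - (-3184 + 221193)*(-185865 + 42031) = 273746/87719 - 218009*(-143834) = 273746/87719 - 1*(-31357106506) = 273746/87719 + 31357106506 = 2750614025873560/87719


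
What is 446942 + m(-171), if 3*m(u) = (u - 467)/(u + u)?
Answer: 229281565/513 ≈ 4.4694e+5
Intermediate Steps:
m(u) = (-467 + u)/(6*u) (m(u) = ((u - 467)/(u + u))/3 = ((-467 + u)/((2*u)))/3 = ((-467 + u)*(1/(2*u)))/3 = ((-467 + u)/(2*u))/3 = (-467 + u)/(6*u))
446942 + m(-171) = 446942 + (1/6)*(-467 - 171)/(-171) = 446942 + (1/6)*(-1/171)*(-638) = 446942 + 319/513 = 229281565/513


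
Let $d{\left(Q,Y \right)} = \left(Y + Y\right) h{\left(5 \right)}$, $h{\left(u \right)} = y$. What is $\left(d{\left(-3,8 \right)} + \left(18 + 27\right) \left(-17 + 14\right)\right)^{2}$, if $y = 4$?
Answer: $5041$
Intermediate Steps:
$h{\left(u \right)} = 4$
$d{\left(Q,Y \right)} = 8 Y$ ($d{\left(Q,Y \right)} = \left(Y + Y\right) 4 = 2 Y 4 = 8 Y$)
$\left(d{\left(-3,8 \right)} + \left(18 + 27\right) \left(-17 + 14\right)\right)^{2} = \left(8 \cdot 8 + \left(18 + 27\right) \left(-17 + 14\right)\right)^{2} = \left(64 + 45 \left(-3\right)\right)^{2} = \left(64 - 135\right)^{2} = \left(-71\right)^{2} = 5041$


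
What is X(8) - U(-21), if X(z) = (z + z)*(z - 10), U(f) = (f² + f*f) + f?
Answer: -893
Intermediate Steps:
U(f) = f + 2*f² (U(f) = (f² + f²) + f = 2*f² + f = f + 2*f²)
X(z) = 2*z*(-10 + z) (X(z) = (2*z)*(-10 + z) = 2*z*(-10 + z))
X(8) - U(-21) = 2*8*(-10 + 8) - (-21)*(1 + 2*(-21)) = 2*8*(-2) - (-21)*(1 - 42) = -32 - (-21)*(-41) = -32 - 1*861 = -32 - 861 = -893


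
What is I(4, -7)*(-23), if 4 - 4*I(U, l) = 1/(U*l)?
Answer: -2599/112 ≈ -23.205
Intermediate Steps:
I(U, l) = 1 - 1/(4*U*l) (I(U, l) = 1 - 1/(U*l)/4 = 1 - 1/(4*U*l))
I(4, -7)*(-23) = (1 - ¼/(4*(-7)))*(-23) = (1 - ¼*¼*(-⅐))*(-23) = (1 + 1/112)*(-23) = (113/112)*(-23) = -2599/112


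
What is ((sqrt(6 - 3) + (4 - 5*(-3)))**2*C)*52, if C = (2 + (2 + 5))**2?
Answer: 1533168 + 160056*sqrt(3) ≈ 1.8104e+6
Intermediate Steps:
C = 81 (C = (2 + 7)**2 = 9**2 = 81)
((sqrt(6 - 3) + (4 - 5*(-3)))**2*C)*52 = ((sqrt(6 - 3) + (4 - 5*(-3)))**2*81)*52 = ((sqrt(3) + (4 + 15))**2*81)*52 = ((sqrt(3) + 19)**2*81)*52 = ((19 + sqrt(3))**2*81)*52 = (81*(19 + sqrt(3))**2)*52 = 4212*(19 + sqrt(3))**2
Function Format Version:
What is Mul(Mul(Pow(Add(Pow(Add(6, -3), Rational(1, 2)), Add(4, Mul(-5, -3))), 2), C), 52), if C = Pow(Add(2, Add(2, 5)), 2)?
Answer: Add(1533168, Mul(160056, Pow(3, Rational(1, 2)))) ≈ 1.8104e+6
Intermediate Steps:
C = 81 (C = Pow(Add(2, 7), 2) = Pow(9, 2) = 81)
Mul(Mul(Pow(Add(Pow(Add(6, -3), Rational(1, 2)), Add(4, Mul(-5, -3))), 2), C), 52) = Mul(Mul(Pow(Add(Pow(Add(6, -3), Rational(1, 2)), Add(4, Mul(-5, -3))), 2), 81), 52) = Mul(Mul(Pow(Add(Pow(3, Rational(1, 2)), Add(4, 15)), 2), 81), 52) = Mul(Mul(Pow(Add(Pow(3, Rational(1, 2)), 19), 2), 81), 52) = Mul(Mul(Pow(Add(19, Pow(3, Rational(1, 2))), 2), 81), 52) = Mul(Mul(81, Pow(Add(19, Pow(3, Rational(1, 2))), 2)), 52) = Mul(4212, Pow(Add(19, Pow(3, Rational(1, 2))), 2))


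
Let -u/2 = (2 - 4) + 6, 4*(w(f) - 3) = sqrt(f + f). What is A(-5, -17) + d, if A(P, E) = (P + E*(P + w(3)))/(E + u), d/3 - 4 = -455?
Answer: -33854/25 + 17*sqrt(6)/100 ≈ -1353.7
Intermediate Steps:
w(f) = 3 + sqrt(2)*sqrt(f)/4 (w(f) = 3 + sqrt(f + f)/4 = 3 + sqrt(2*f)/4 = 3 + (sqrt(2)*sqrt(f))/4 = 3 + sqrt(2)*sqrt(f)/4)
d = -1353 (d = 12 + 3*(-455) = 12 - 1365 = -1353)
u = -8 (u = -2*((2 - 4) + 6) = -2*(-2 + 6) = -2*4 = -8)
A(P, E) = (P + E*(3 + P + sqrt(6)/4))/(-8 + E) (A(P, E) = (P + E*(P + (3 + sqrt(2)*sqrt(3)/4)))/(E - 8) = (P + E*(P + (3 + sqrt(6)/4)))/(-8 + E) = (P + E*(3 + P + sqrt(6)/4))/(-8 + E))
A(-5, -17) + d = (-5 - 17*(-5) + (1/4)*(-17)*(12 + sqrt(6)))/(-8 - 17) - 1353 = (-5 + 85 + (-51 - 17*sqrt(6)/4))/(-25) - 1353 = -(29 - 17*sqrt(6)/4)/25 - 1353 = (-29/25 + 17*sqrt(6)/100) - 1353 = -33854/25 + 17*sqrt(6)/100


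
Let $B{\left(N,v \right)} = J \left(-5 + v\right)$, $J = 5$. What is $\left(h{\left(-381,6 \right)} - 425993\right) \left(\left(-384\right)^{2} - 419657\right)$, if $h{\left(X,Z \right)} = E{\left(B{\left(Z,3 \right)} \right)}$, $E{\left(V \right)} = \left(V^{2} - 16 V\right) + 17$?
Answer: $115880320916$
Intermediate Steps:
$B{\left(N,v \right)} = -25 + 5 v$ ($B{\left(N,v \right)} = 5 \left(-5 + v\right) = -25 + 5 v$)
$E{\left(V \right)} = 17 + V^{2} - 16 V$
$h{\left(X,Z \right)} = 277$ ($h{\left(X,Z \right)} = 17 + \left(-25 + 5 \cdot 3\right)^{2} - 16 \left(-25 + 5 \cdot 3\right) = 17 + \left(-25 + 15\right)^{2} - 16 \left(-25 + 15\right) = 17 + \left(-10\right)^{2} - -160 = 17 + 100 + 160 = 277$)
$\left(h{\left(-381,6 \right)} - 425993\right) \left(\left(-384\right)^{2} - 419657\right) = \left(277 - 425993\right) \left(\left(-384\right)^{2} - 419657\right) = - 425716 \left(147456 - 419657\right) = \left(-425716\right) \left(-272201\right) = 115880320916$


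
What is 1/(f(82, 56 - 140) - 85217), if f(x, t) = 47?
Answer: -1/85170 ≈ -1.1741e-5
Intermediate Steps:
1/(f(82, 56 - 140) - 85217) = 1/(47 - 85217) = 1/(-85170) = -1/85170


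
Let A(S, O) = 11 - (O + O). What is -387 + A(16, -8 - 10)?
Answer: -340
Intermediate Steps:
A(S, O) = 11 - 2*O
-387 + A(16, -8 - 10) = -387 + (11 - 2*(-8 - 10)) = -387 + (11 - 2*(-18)) = -387 + (11 + 36) = -387 + 47 = -340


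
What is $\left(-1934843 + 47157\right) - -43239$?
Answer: $-1844447$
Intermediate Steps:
$\left(-1934843 + 47157\right) - -43239 = -1887686 + 43239 = -1844447$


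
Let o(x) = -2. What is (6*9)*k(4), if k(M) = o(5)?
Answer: -108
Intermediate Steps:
k(M) = -2
(6*9)*k(4) = (6*9)*(-2) = 54*(-2) = -108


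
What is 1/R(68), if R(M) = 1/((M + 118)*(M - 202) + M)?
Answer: -24856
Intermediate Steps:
R(M) = 1/(M + (-202 + M)*(118 + M)) (R(M) = 1/((118 + M)*(-202 + M) + M) = 1/((-202 + M)*(118 + M) + M) = 1/(M + (-202 + M)*(118 + M)))
1/R(68) = 1/(1/(-23836 + 68² - 83*68)) = 1/(1/(-23836 + 4624 - 5644)) = 1/(1/(-24856)) = 1/(-1/24856) = -24856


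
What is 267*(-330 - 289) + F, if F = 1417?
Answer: -163856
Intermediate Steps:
267*(-330 - 289) + F = 267*(-330 - 289) + 1417 = 267*(-619) + 1417 = -165273 + 1417 = -163856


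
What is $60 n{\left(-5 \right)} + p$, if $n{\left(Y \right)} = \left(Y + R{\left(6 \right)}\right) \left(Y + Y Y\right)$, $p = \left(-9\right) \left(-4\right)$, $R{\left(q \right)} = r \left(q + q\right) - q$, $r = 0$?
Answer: $-13164$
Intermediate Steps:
$R{\left(q \right)} = - q$ ($R{\left(q \right)} = 0 \left(q + q\right) - q = 0 \cdot 2 q - q = 0 - q = - q$)
$p = 36$
$n{\left(Y \right)} = \left(-6 + Y\right) \left(Y + Y^{2}\right)$ ($n{\left(Y \right)} = \left(Y - 6\right) \left(Y + Y Y\right) = \left(Y - 6\right) \left(Y + Y^{2}\right) = \left(-6 + Y\right) \left(Y + Y^{2}\right)$)
$60 n{\left(-5 \right)} + p = 60 \left(- 5 \left(-6 + \left(-5\right)^{2} - -25\right)\right) + 36 = 60 \left(- 5 \left(-6 + 25 + 25\right)\right) + 36 = 60 \left(\left(-5\right) 44\right) + 36 = 60 \left(-220\right) + 36 = -13200 + 36 = -13164$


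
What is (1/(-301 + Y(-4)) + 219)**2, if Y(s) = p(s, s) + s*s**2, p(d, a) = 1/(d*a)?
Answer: 1635137625625/34093921 ≈ 47960.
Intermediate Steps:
p(d, a) = 1/(a*d)
Y(s) = s**(-2) + s**3 (Y(s) = 1/(s*s) + s*s**2 = s**(-2) + s**3)
(1/(-301 + Y(-4)) + 219)**2 = (1/(-301 + (1 + (-4)**5)/(-4)**2) + 219)**2 = (1/(-301 + (1 - 1024)/16) + 219)**2 = (1/(-301 + (1/16)*(-1023)) + 219)**2 = (1/(-301 - 1023/16) + 219)**2 = (1/(-5839/16) + 219)**2 = (-16/5839 + 219)**2 = (1278725/5839)**2 = 1635137625625/34093921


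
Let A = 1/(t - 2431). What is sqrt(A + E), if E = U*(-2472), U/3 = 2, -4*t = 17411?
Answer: 2*I*sqrt(33706554635)/3015 ≈ 121.79*I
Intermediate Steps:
t = -17411/4 (t = -1/4*17411 = -17411/4 ≈ -4352.8)
U = 6 (U = 3*2 = 6)
E = -14832 (E = 6*(-2472) = -14832)
A = -4/27135 (A = 1/(-17411/4 - 2431) = 1/(-27135/4) = -4/27135 ≈ -0.00014741)
sqrt(A + E) = sqrt(-4/27135 - 14832) = sqrt(-402466324/27135) = 2*I*sqrt(33706554635)/3015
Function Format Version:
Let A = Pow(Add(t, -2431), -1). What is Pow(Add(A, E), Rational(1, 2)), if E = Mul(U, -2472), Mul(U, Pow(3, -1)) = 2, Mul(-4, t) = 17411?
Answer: Mul(Rational(2, 3015), I, Pow(33706554635, Rational(1, 2))) ≈ Mul(121.79, I)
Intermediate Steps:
t = Rational(-17411, 4) (t = Mul(Rational(-1, 4), 17411) = Rational(-17411, 4) ≈ -4352.8)
U = 6 (U = Mul(3, 2) = 6)
E = -14832 (E = Mul(6, -2472) = -14832)
A = Rational(-4, 27135) (A = Pow(Add(Rational(-17411, 4), -2431), -1) = Pow(Rational(-27135, 4), -1) = Rational(-4, 27135) ≈ -0.00014741)
Pow(Add(A, E), Rational(1, 2)) = Pow(Add(Rational(-4, 27135), -14832), Rational(1, 2)) = Pow(Rational(-402466324, 27135), Rational(1, 2)) = Mul(Rational(2, 3015), I, Pow(33706554635, Rational(1, 2)))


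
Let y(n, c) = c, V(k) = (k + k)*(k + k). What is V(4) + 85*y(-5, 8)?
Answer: 744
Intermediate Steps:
V(k) = 4*k² (V(k) = (2*k)*(2*k) = 4*k²)
V(4) + 85*y(-5, 8) = 4*4² + 85*8 = 4*16 + 680 = 64 + 680 = 744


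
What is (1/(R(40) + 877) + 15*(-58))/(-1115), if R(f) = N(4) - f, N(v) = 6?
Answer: 733409/939945 ≈ 0.78027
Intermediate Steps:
R(f) = 6 - f
(1/(R(40) + 877) + 15*(-58))/(-1115) = (1/((6 - 1*40) + 877) + 15*(-58))/(-1115) = (1/((6 - 40) + 877) - 870)*(-1/1115) = (1/(-34 + 877) - 870)*(-1/1115) = (1/843 - 870)*(-1/1115) = -733409/843*(-1/1115) = 733409/939945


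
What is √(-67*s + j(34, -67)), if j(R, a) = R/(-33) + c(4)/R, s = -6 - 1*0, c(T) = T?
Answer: √126230610/561 ≈ 20.027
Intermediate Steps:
s = -6 (s = -6 + 0 = -6)
j(R, a) = 4/R - R/33 (j(R, a) = R/(-33) + 4/R = R*(-1/33) + 4/R = -R/33 + 4/R = 4/R - R/33)
√(-67*s + j(34, -67)) = √(-67*(-6) + (4/34 - 1/33*34)) = √(402 + (4*(1/34) - 34/33)) = √(402 + (2/17 - 34/33)) = √(402 - 512/561) = √(225010/561) = √126230610/561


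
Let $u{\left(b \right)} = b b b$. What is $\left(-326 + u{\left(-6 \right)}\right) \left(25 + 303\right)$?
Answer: $-177776$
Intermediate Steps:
$u{\left(b \right)} = b^{3}$ ($u{\left(b \right)} = b^{2} b = b^{3}$)
$\left(-326 + u{\left(-6 \right)}\right) \left(25 + 303\right) = \left(-326 + \left(-6\right)^{3}\right) \left(25 + 303\right) = \left(-326 - 216\right) 328 = \left(-542\right) 328 = -177776$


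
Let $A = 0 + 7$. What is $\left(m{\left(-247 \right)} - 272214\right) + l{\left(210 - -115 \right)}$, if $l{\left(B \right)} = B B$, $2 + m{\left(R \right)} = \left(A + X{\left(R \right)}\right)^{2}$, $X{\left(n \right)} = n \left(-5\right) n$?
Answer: $93048014853$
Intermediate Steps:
$X{\left(n \right)} = - 5 n^{2}$ ($X{\left(n \right)} = - 5 n n = - 5 n^{2}$)
$A = 7$
$m{\left(R \right)} = -2 + \left(7 - 5 R^{2}\right)^{2}$
$l{\left(B \right)} = B^{2}$
$\left(m{\left(-247 \right)} - 272214\right) + l{\left(210 - -115 \right)} = \left(\left(-2 + \left(-7 + 5 \left(-247\right)^{2}\right)^{2}\right) - 272214\right) + \left(210 - -115\right)^{2} = \left(\left(-2 + \left(-7 + 5 \cdot 61009\right)^{2}\right) - 272214\right) + \left(210 + 115\right)^{2} = \left(\left(-2 + \left(-7 + 305045\right)^{2}\right) - 272214\right) + 325^{2} = \left(\left(-2 + 305038^{2}\right) - 272214\right) + 105625 = \left(\left(-2 + 93048181444\right) - 272214\right) + 105625 = \left(93048181442 - 272214\right) + 105625 = 93047909228 + 105625 = 93048014853$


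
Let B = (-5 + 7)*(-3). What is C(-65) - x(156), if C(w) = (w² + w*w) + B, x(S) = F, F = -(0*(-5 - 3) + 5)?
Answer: 8449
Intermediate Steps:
B = -6 (B = 2*(-3) = -6)
F = -5 (F = -(0*(-8) + 5) = -(0 + 5) = -1*5 = -5)
x(S) = -5
C(w) = -6 + 2*w² (C(w) = (w² + w*w) - 6 = (w² + w²) - 6 = 2*w² - 6 = -6 + 2*w²)
C(-65) - x(156) = (-6 + 2*(-65)²) - 1*(-5) = (-6 + 2*4225) + 5 = (-6 + 8450) + 5 = 8444 + 5 = 8449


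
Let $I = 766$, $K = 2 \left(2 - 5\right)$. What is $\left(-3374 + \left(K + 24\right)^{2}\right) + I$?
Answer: $-2284$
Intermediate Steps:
$K = -6$ ($K = 2 \left(-3\right) = -6$)
$\left(-3374 + \left(K + 24\right)^{2}\right) + I = \left(-3374 + \left(-6 + 24\right)^{2}\right) + 766 = \left(-3374 + 18^{2}\right) + 766 = \left(-3374 + 324\right) + 766 = -3050 + 766 = -2284$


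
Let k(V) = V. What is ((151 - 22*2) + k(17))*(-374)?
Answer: -46376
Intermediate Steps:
((151 - 22*2) + k(17))*(-374) = ((151 - 22*2) + 17)*(-374) = ((151 - 1*44) + 17)*(-374) = ((151 - 44) + 17)*(-374) = (107 + 17)*(-374) = 124*(-374) = -46376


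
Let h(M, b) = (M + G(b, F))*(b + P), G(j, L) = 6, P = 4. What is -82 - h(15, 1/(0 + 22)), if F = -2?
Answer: -3673/22 ≈ -166.95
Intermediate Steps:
h(M, b) = (4 + b)*(6 + M) (h(M, b) = (M + 6)*(b + 4) = (6 + M)*(4 + b) = (4 + b)*(6 + M))
-82 - h(15, 1/(0 + 22)) = -82 - (24 + 4*15 + 6/(0 + 22) + 15/(0 + 22)) = -82 - (24 + 60 + 6/22 + 15/22) = -82 - (24 + 60 + 6*(1/22) + 15*(1/22)) = -82 - (24 + 60 + 3/11 + 15/22) = -82 - 1*1869/22 = -82 - 1869/22 = -3673/22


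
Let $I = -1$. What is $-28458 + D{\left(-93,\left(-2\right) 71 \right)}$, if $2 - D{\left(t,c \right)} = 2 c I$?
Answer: $-28740$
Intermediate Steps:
$D{\left(t,c \right)} = 2 + 2 c$ ($D{\left(t,c \right)} = 2 - 2 c \left(-1\right) = 2 - - 2 c = 2 + 2 c$)
$-28458 + D{\left(-93,\left(-2\right) 71 \right)} = -28458 + \left(2 + 2 \left(\left(-2\right) 71\right)\right) = -28458 + \left(2 + 2 \left(-142\right)\right) = -28458 + \left(2 - 284\right) = -28458 - 282 = -28740$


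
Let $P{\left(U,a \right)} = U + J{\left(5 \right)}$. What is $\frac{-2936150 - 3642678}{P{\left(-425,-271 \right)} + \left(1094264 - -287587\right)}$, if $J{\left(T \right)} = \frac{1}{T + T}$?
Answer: $- \frac{65788280}{13814261} \approx -4.7623$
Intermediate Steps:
$J{\left(T \right)} = \frac{1}{2 T}$
$P{\left(U,a \right)} = \frac{1}{10} + U$ ($P{\left(U,a \right)} = U + \frac{1}{2 \cdot 5} = U + \frac{1}{2} \cdot \frac{1}{5} = U + \frac{1}{10} = \frac{1}{10} + U$)
$\frac{-2936150 - 3642678}{P{\left(-425,-271 \right)} + \left(1094264 - -287587\right)} = \frac{-2936150 - 3642678}{\left(\frac{1}{10} - 425\right) + \left(1094264 - -287587\right)} = - \frac{6578828}{- \frac{4249}{10} + \left(1094264 + 287587\right)} = - \frac{6578828}{- \frac{4249}{10} + 1381851} = - \frac{6578828}{\frac{13814261}{10}} = \left(-6578828\right) \frac{10}{13814261} = - \frac{65788280}{13814261}$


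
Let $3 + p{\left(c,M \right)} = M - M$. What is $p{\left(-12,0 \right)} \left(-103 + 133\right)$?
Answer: $-90$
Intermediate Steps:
$p{\left(c,M \right)} = -3$ ($p{\left(c,M \right)} = -3 + \left(M - M\right) = -3 + 0 = -3$)
$p{\left(-12,0 \right)} \left(-103 + 133\right) = - 3 \left(-103 + 133\right) = \left(-3\right) 30 = -90$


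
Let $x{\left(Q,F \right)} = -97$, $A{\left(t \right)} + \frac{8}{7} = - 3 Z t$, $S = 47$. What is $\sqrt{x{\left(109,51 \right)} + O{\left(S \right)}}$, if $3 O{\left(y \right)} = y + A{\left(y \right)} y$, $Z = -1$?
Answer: $\frac{\sqrt{930405}}{21} \approx 45.932$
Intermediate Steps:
$A{\left(t \right)} = - \frac{8}{7} + 3 t$ ($A{\left(t \right)} = - \frac{8}{7} + \left(-3\right) \left(-1\right) t = - \frac{8}{7} + 3 t$)
$O{\left(y \right)} = \frac{y}{3} + \frac{y \left(- \frac{8}{7} + 3 y\right)}{3}$ ($O{\left(y \right)} = \frac{y + \left(- \frac{8}{7} + 3 y\right) y}{3} = \frac{y + y \left(- \frac{8}{7} + 3 y\right)}{3} = \frac{y}{3} + \frac{y \left(- \frac{8}{7} + 3 y\right)}{3}$)
$\sqrt{x{\left(109,51 \right)} + O{\left(S \right)}} = \sqrt{-97 + 47 \left(- \frac{1}{21} + 47\right)} = \sqrt{-97 + 47 \cdot \frac{986}{21}} = \sqrt{-97 + \frac{46342}{21}} = \sqrt{\frac{44305}{21}} = \frac{\sqrt{930405}}{21}$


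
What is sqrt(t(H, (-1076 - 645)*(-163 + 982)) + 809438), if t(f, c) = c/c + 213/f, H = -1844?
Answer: sqrt(688091044683)/922 ≈ 899.69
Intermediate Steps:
t(f, c) = 1 + 213/f
sqrt(t(H, (-1076 - 645)*(-163 + 982)) + 809438) = sqrt((213 - 1844)/(-1844) + 809438) = sqrt(-1/1844*(-1631) + 809438) = sqrt(1631/1844 + 809438) = sqrt(1492605303/1844) = sqrt(688091044683)/922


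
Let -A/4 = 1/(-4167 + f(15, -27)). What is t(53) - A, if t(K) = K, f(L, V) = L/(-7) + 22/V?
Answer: 20884855/394061 ≈ 52.999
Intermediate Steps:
f(L, V) = 22/V - L/7 (f(L, V) = L*(-1/7) + 22/V = -L/7 + 22/V = 22/V - L/7)
A = 378/394061 (A = -4/(-4167 + (22/(-27) - 1/7*15)) = -4/(-4167 + (22*(-1/27) - 15/7)) = -4/(-4167 + (-22/27 - 15/7)) = -4/(-4167 - 559/189) = -4/(-788122/189) = -4*(-189/788122) = 378/394061 ≈ 0.00095924)
t(53) - A = 53 - 1*378/394061 = 53 - 378/394061 = 20884855/394061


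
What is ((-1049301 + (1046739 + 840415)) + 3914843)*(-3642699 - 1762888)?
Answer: -25691111712552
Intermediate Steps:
((-1049301 + (1046739 + 840415)) + 3914843)*(-3642699 - 1762888) = ((-1049301 + 1887154) + 3914843)*(-5405587) = (837853 + 3914843)*(-5405587) = 4752696*(-5405587) = -25691111712552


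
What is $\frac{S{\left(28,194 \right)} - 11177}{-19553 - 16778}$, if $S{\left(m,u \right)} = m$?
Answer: $\frac{11149}{36331} \approx 0.30687$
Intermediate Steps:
$\frac{S{\left(28,194 \right)} - 11177}{-19553 - 16778} = \frac{28 - 11177}{-19553 - 16778} = - \frac{11149}{-36331} = \left(-11149\right) \left(- \frac{1}{36331}\right) = \frac{11149}{36331}$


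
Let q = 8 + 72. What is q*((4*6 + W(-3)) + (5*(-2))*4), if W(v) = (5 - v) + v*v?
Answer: 80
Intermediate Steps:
q = 80
W(v) = 5 + v² - v (W(v) = (5 - v) + v² = 5 + v² - v)
q*((4*6 + W(-3)) + (5*(-2))*4) = 80*((4*6 + (5 + (-3)² - 1*(-3))) + (5*(-2))*4) = 80*((24 + (5 + 9 + 3)) - 10*4) = 80*((24 + 17) - 40) = 80*(41 - 40) = 80*1 = 80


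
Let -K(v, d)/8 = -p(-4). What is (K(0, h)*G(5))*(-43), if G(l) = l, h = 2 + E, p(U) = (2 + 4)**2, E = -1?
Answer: -61920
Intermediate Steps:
p(U) = 36 (p(U) = 6**2 = 36)
h = 1 (h = 2 - 1 = 1)
K(v, d) = 288 (K(v, d) = -(-8)*36 = -8*(-36) = 288)
(K(0, h)*G(5))*(-43) = (288*5)*(-43) = 1440*(-43) = -61920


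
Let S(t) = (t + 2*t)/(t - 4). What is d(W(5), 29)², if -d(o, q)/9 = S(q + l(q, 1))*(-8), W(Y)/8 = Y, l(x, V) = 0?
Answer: 39237696/625 ≈ 62780.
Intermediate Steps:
W(Y) = 8*Y
S(t) = 3*t/(-4 + t) (S(t) = (3*t)/(-4 + t) = 3*t/(-4 + t))
d(o, q) = 216*q/(-4 + q) (d(o, q) = -9*3*(q + 0)/(-4 + (q + 0))*(-8) = -9*3*q/(-4 + q)*(-8) = -(-216)*q/(-4 + q) = 216*q/(-4 + q))
d(W(5), 29)² = (216*29/(-4 + 29))² = (216*29/25)² = (216*29*(1/25))² = (6264/25)² = 39237696/625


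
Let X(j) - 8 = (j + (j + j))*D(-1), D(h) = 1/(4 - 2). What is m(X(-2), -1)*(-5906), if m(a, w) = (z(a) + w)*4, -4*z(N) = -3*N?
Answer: -64966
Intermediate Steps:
D(h) = ½ (D(h) = 1/2 = ½)
X(j) = 8 + 3*j/2 (X(j) = 8 + (j + (j + j))*(½) = 8 + (j + 2*j)*(½) = 8 + (3*j)*(½) = 8 + 3*j/2)
z(N) = 3*N/4 (z(N) = -(-3)*N/4 = 3*N/4)
m(a, w) = 3*a + 4*w (m(a, w) = (3*a/4 + w)*4 = (w + 3*a/4)*4 = 3*a + 4*w)
m(X(-2), -1)*(-5906) = (3*(8 + (3/2)*(-2)) + 4*(-1))*(-5906) = (3*(8 - 3) - 4)*(-5906) = (3*5 - 4)*(-5906) = (15 - 4)*(-5906) = 11*(-5906) = -64966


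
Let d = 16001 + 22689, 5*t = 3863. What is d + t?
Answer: 197313/5 ≈ 39463.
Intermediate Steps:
t = 3863/5 (t = (⅕)*3863 = 3863/5 ≈ 772.60)
d = 38690
d + t = 38690 + 3863/5 = 197313/5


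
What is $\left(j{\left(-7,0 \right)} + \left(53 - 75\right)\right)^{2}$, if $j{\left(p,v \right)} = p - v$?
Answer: $841$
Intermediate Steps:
$\left(j{\left(-7,0 \right)} + \left(53 - 75\right)\right)^{2} = \left(\left(-7 - 0\right) + \left(53 - 75\right)\right)^{2} = \left(\left(-7 + 0\right) - 22\right)^{2} = \left(-7 - 22\right)^{2} = \left(-29\right)^{2} = 841$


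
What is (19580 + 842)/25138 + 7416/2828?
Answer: 30522103/8886283 ≈ 3.4347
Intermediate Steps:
(19580 + 842)/25138 + 7416/2828 = 20422*(1/25138) + 7416*(1/2828) = 10211/12569 + 1854/707 = 30522103/8886283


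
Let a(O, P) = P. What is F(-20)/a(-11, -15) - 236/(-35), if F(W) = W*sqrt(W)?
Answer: 236/35 + 8*I*sqrt(5)/3 ≈ 6.7429 + 5.9628*I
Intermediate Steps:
F(W) = W**(3/2)
F(-20)/a(-11, -15) - 236/(-35) = (-20)**(3/2)/(-15) - 236/(-35) = -40*I*sqrt(5)*(-1/15) - 236*(-1/35) = 8*I*sqrt(5)/3 + 236/35 = 236/35 + 8*I*sqrt(5)/3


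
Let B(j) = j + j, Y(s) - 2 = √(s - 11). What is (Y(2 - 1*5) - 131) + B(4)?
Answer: -121 + I*√14 ≈ -121.0 + 3.7417*I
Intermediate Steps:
Y(s) = 2 + √(-11 + s) (Y(s) = 2 + √(s - 11) = 2 + √(-11 + s))
B(j) = 2*j
(Y(2 - 1*5) - 131) + B(4) = ((2 + √(-11 + (2 - 1*5))) - 131) + 2*4 = ((2 + √(-11 + (2 - 5))) - 131) + 8 = ((2 + √(-11 - 3)) - 131) + 8 = ((2 + √(-14)) - 131) + 8 = ((2 + I*√14) - 131) + 8 = (-129 + I*√14) + 8 = -121 + I*√14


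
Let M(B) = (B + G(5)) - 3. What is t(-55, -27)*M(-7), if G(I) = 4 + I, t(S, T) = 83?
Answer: -83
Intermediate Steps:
M(B) = 6 + B (M(B) = (B + (4 + 5)) - 3 = (B + 9) - 3 = (9 + B) - 3 = 6 + B)
t(-55, -27)*M(-7) = 83*(6 - 7) = 83*(-1) = -83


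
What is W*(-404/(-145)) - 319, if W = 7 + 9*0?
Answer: -43427/145 ≈ -299.50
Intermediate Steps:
W = 7 (W = 7 + 0 = 7)
W*(-404/(-145)) - 319 = 7*(-404/(-145)) - 319 = 7*(-404*(-1/145)) - 319 = 7*(404/145) - 319 = 2828/145 - 319 = -43427/145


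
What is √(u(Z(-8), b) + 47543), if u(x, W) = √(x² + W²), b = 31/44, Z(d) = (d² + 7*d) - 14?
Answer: √(23010812 + 11*√70657)/22 ≈ 218.06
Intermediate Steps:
Z(d) = -14 + d² + 7*d
b = 31/44 (b = 31*(1/44) = 31/44 ≈ 0.70455)
u(x, W) = √(W² + x²)
√(u(Z(-8), b) + 47543) = √(√((31/44)² + (-14 + (-8)² + 7*(-8))²) + 47543) = √(√(961/1936 + (-14 + 64 - 56)²) + 47543) = √(√(961/1936 + (-6)²) + 47543) = √(√(961/1936 + 36) + 47543) = √(√(70657/1936) + 47543) = √(√70657/44 + 47543) = √(47543 + √70657/44)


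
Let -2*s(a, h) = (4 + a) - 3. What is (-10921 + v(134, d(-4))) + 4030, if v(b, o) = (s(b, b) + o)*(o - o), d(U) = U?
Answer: -6891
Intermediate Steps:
s(a, h) = -1/2 - a/2 (s(a, h) = -((4 + a) - 3)/2 = -(1 + a)/2 = -1/2 - a/2)
v(b, o) = 0 (v(b, o) = ((-1/2 - b/2) + o)*(o - o) = (-1/2 + o - b/2)*0 = 0)
(-10921 + v(134, d(-4))) + 4030 = (-10921 + 0) + 4030 = -10921 + 4030 = -6891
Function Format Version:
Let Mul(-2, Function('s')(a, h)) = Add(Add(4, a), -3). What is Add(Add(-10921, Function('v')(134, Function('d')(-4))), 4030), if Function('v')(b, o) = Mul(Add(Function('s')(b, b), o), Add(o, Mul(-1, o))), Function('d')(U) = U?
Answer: -6891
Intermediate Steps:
Function('s')(a, h) = Add(Rational(-1, 2), Mul(Rational(-1, 2), a)) (Function('s')(a, h) = Mul(Rational(-1, 2), Add(Add(4, a), -3)) = Mul(Rational(-1, 2), Add(1, a)) = Add(Rational(-1, 2), Mul(Rational(-1, 2), a)))
Function('v')(b, o) = 0 (Function('v')(b, o) = Mul(Add(Add(Rational(-1, 2), Mul(Rational(-1, 2), b)), o), Add(o, Mul(-1, o))) = Mul(Add(Rational(-1, 2), o, Mul(Rational(-1, 2), b)), 0) = 0)
Add(Add(-10921, Function('v')(134, Function('d')(-4))), 4030) = Add(Add(-10921, 0), 4030) = Add(-10921, 4030) = -6891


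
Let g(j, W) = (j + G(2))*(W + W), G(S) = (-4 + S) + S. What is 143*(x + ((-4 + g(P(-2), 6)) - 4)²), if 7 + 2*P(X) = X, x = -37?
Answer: 544401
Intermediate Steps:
G(S) = -4 + 2*S
P(X) = -7/2 + X/2
g(j, W) = 2*W*j (g(j, W) = (j + (-4 + 2*2))*(W + W) = (j + (-4 + 4))*(2*W) = (j + 0)*(2*W) = j*(2*W) = 2*W*j)
143*(x + ((-4 + g(P(-2), 6)) - 4)²) = 143*(-37 + ((-4 + 2*6*(-7/2 + (½)*(-2))) - 4)²) = 143*(-37 + ((-4 + 2*6*(-7/2 - 1)) - 4)²) = 143*(-37 + ((-4 + 2*6*(-9/2)) - 4)²) = 143*(-37 + ((-4 - 54) - 4)²) = 143*(-37 + (-58 - 4)²) = 143*(-37 + (-62)²) = 143*(-37 + 3844) = 143*3807 = 544401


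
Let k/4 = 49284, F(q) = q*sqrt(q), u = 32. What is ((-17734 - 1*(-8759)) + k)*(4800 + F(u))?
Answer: 903172800 + 24084608*sqrt(2) ≈ 9.3723e+8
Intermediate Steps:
F(q) = q**(3/2)
k = 197136 (k = 4*49284 = 197136)
((-17734 - 1*(-8759)) + k)*(4800 + F(u)) = ((-17734 - 1*(-8759)) + 197136)*(4800 + 32**(3/2)) = ((-17734 + 8759) + 197136)*(4800 + 128*sqrt(2)) = (-8975 + 197136)*(4800 + 128*sqrt(2)) = 188161*(4800 + 128*sqrt(2)) = 903172800 + 24084608*sqrt(2)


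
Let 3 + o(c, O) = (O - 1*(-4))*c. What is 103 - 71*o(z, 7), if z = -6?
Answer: 5002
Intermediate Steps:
o(c, O) = -3 + c*(4 + O) (o(c, O) = -3 + (O - 1*(-4))*c = -3 + (O + 4)*c = -3 + (4 + O)*c = -3 + c*(4 + O))
103 - 71*o(z, 7) = 103 - 71*(-3 + 4*(-6) + 7*(-6)) = 103 - 71*(-3 - 24 - 42) = 103 - 71*(-69) = 103 + 4899 = 5002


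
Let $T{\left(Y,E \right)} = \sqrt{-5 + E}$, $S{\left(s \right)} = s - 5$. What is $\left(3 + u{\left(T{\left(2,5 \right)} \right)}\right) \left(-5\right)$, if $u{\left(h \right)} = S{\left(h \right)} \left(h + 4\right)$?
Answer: $85$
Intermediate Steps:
$S{\left(s \right)} = -5 + s$ ($S{\left(s \right)} = s - 5 = -5 + s$)
$u{\left(h \right)} = \left(-5 + h\right) \left(4 + h\right)$ ($u{\left(h \right)} = \left(-5 + h\right) \left(h + 4\right) = \left(-5 + h\right) \left(4 + h\right)$)
$\left(3 + u{\left(T{\left(2,5 \right)} \right)}\right) \left(-5\right) = \left(3 + \left(-5 + \sqrt{-5 + 5}\right) \left(4 + \sqrt{-5 + 5}\right)\right) \left(-5\right) = \left(3 + \left(-5 + \sqrt{0}\right) \left(4 + \sqrt{0}\right)\right) \left(-5\right) = \left(3 + \left(-5 + 0\right) \left(4 + 0\right)\right) \left(-5\right) = \left(3 - 20\right) \left(-5\right) = \left(-17\right) \left(-5\right) = 85$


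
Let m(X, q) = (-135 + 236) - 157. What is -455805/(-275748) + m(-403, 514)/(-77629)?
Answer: 11799709411/7135347164 ≈ 1.6537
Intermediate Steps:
m(X, q) = -56 (m(X, q) = 101 - 157 = -56)
-455805/(-275748) + m(-403, 514)/(-77629) = -455805/(-275748) - 56/(-77629) = -455805*(-1/275748) - 56*(-1/77629) = 151935/91916 + 56/77629 = 11799709411/7135347164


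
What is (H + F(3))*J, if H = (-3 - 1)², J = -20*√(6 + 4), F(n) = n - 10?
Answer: -180*√10 ≈ -569.21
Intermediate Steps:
F(n) = -10 + n
J = -20*√10 ≈ -63.246
H = 16 (H = (-4)² = 16)
(H + F(3))*J = (16 + (-10 + 3))*(-20*√10) = (16 - 7)*(-20*√10) = 9*(-20*√10) = -180*√10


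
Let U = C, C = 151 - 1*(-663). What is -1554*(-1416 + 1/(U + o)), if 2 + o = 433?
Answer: 913192042/415 ≈ 2.2005e+6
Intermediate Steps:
C = 814 (C = 151 + 663 = 814)
o = 431 (o = -2 + 433 = 431)
U = 814
-1554*(-1416 + 1/(U + o)) = -1554*(-1416 + 1/(814 + 431)) = -1554*(-1416 + 1/1245) = -1554*(-1762919/1245) = 913192042/415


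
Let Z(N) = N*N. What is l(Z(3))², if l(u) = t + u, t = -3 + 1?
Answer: 49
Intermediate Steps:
Z(N) = N²
t = -2
l(u) = -2 + u
l(Z(3))² = (-2 + 3²)² = (-2 + 9)² = 7² = 49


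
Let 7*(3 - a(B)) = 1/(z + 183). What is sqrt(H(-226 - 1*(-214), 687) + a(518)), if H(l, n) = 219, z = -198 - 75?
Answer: sqrt(9790270)/210 ≈ 14.900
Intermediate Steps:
z = -273
a(B) = 1891/630 (a(B) = 3 - 1/(7*(-273 + 183)) = 3 - 1/7/(-90) = 3 - 1/7*(-1/90) = 3 + 1/630 = 1891/630)
sqrt(H(-226 - 1*(-214), 687) + a(518)) = sqrt(219 + 1891/630) = sqrt(139861/630) = sqrt(9790270)/210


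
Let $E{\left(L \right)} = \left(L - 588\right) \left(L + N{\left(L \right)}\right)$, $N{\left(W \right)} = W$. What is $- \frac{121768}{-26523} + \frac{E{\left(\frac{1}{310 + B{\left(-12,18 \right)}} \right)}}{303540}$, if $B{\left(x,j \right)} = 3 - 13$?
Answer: $\frac{184806773752147}{40253957100000} \approx 4.591$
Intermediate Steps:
$B{\left(x,j \right)} = -10$
$E{\left(L \right)} = 2 L \left(-588 + L\right)$ ($E{\left(L \right)} = \left(L - 588\right) \left(L + L\right) = \left(-588 + L\right) 2 L = 2 L \left(-588 + L\right)$)
$- \frac{121768}{-26523} + \frac{E{\left(\frac{1}{310 + B{\left(-12,18 \right)}} \right)}}{303540} = - \frac{121768}{-26523} + \frac{2 \frac{1}{310 - 10} \left(-588 + \frac{1}{310 - 10}\right)}{303540} = \left(-121768\right) \left(- \frac{1}{26523}\right) + \frac{2 \left(-588 + \frac{1}{300}\right)}{300} \cdot \frac{1}{303540} = \frac{121768}{26523} + 2 \cdot \frac{1}{300} \left(-588 + \frac{1}{300}\right) \frac{1}{303540} = \frac{121768}{26523} + 2 \cdot \frac{1}{300} \left(- \frac{176399}{300}\right) \frac{1}{303540} = \frac{121768}{26523} - \frac{176399}{13659300000} = \frac{184806773752147}{40253957100000}$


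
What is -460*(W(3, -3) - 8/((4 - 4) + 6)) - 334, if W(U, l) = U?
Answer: -3302/3 ≈ -1100.7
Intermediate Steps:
-460*(W(3, -3) - 8/((4 - 4) + 6)) - 334 = -460*(3 - 8/((4 - 4) + 6)) - 334 = -460*(3 - 8/(0 + 6)) - 334 = -460*(3 - 8/6) - 334 = -460*(3 - 8*⅙) - 334 = -460*(3 - 4/3) - 334 = -460*5/3 - 334 = -2300/3 - 334 = -3302/3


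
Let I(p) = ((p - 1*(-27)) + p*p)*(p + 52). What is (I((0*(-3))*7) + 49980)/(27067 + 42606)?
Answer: 51384/69673 ≈ 0.73750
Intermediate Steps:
I(p) = (52 + p)*(27 + p + p²) (I(p) = ((p + 27) + p²)*(52 + p) = ((27 + p) + p²)*(52 + p) = (27 + p + p²)*(52 + p) = (52 + p)*(27 + p + p²))
(I((0*(-3))*7) + 49980)/(27067 + 42606) = ((1404 + ((0*(-3))*7)³ + 53*((0*(-3))*7)² + 79*((0*(-3))*7)) + 49980)/(27067 + 42606) = ((1404 + (0*7)³ + 53*(0*7)² + 79*(0*7)) + 49980)/69673 = ((1404 + 0³ + 53*0² + 79*0) + 49980)*(1/69673) = ((1404 + 0 + 53*0 + 0) + 49980)*(1/69673) = ((1404 + 0 + 0 + 0) + 49980)*(1/69673) = (1404 + 49980)*(1/69673) = 51384*(1/69673) = 51384/69673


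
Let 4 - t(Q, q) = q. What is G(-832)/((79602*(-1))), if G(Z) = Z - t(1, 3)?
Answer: 833/79602 ≈ 0.010465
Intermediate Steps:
t(Q, q) = 4 - q
G(Z) = -1 + Z (G(Z) = Z - (4 - 1*3) = Z - (4 - 3) = Z - 1*1 = Z - 1 = -1 + Z)
G(-832)/((79602*(-1))) = (-1 - 832)/((79602*(-1))) = -833/(-79602) = -833*(-1/79602) = 833/79602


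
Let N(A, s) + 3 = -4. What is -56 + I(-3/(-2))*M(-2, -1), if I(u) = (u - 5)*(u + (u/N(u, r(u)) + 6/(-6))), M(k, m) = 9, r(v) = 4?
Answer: -65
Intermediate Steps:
N(A, s) = -7 (N(A, s) = -3 - 4 = -7)
I(u) = (-1 + 6*u/7)*(-5 + u) (I(u) = (u - 5)*(u + (u/(-7) + 6/(-6))) = (-5 + u)*(u + (u*(-⅐) + 6*(-⅙))) = (-5 + u)*(u + (-u/7 - 1)) = (-5 + u)*(u + (-1 - u/7)) = (-5 + u)*(-1 + 6*u/7) = (-1 + 6*u/7)*(-5 + u))
-56 + I(-3/(-2))*M(-2, -1) = -56 + (5 - (-111)/(7*(-2)) + 6*(-3/(-2))²/7)*9 = -56 + (5 - (-111)*(-1)/(7*2) + 6*(-3*(-½))²/7)*9 = -56 + (5 - 37/7*3/2 + 6*(3/2)²/7)*9 = -56 + (5 - 111/14 + (6/7)*(9/4))*9 = -56 + (5 - 111/14 + 27/14)*9 = -56 - 1*9 = -56 - 9 = -65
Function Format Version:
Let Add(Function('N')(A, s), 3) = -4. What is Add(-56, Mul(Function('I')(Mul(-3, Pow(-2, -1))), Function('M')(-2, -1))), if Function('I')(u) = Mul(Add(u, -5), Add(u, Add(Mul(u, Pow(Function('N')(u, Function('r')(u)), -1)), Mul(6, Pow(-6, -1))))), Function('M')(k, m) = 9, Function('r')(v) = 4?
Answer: -65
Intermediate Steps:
Function('N')(A, s) = -7 (Function('N')(A, s) = Add(-3, -4) = -7)
Function('I')(u) = Mul(Add(-1, Mul(Rational(6, 7), u)), Add(-5, u)) (Function('I')(u) = Mul(Add(u, -5), Add(u, Add(Mul(u, Pow(-7, -1)), Mul(6, Pow(-6, -1))))) = Mul(Add(-5, u), Add(u, Add(Mul(u, Rational(-1, 7)), Mul(6, Rational(-1, 6))))) = Mul(Add(-5, u), Add(u, Add(Mul(Rational(-1, 7), u), -1))) = Mul(Add(-5, u), Add(u, Add(-1, Mul(Rational(-1, 7), u)))) = Mul(Add(-5, u), Add(-1, Mul(Rational(6, 7), u))) = Mul(Add(-1, Mul(Rational(6, 7), u)), Add(-5, u)))
Add(-56, Mul(Function('I')(Mul(-3, Pow(-2, -1))), Function('M')(-2, -1))) = Add(-56, Mul(Add(5, Mul(Rational(-37, 7), Mul(-3, Pow(-2, -1))), Mul(Rational(6, 7), Pow(Mul(-3, Pow(-2, -1)), 2))), 9)) = Add(-56, Mul(Add(5, Mul(Rational(-37, 7), Mul(-3, Rational(-1, 2))), Mul(Rational(6, 7), Pow(Mul(-3, Rational(-1, 2)), 2))), 9)) = Add(-56, Mul(Add(5, Mul(Rational(-37, 7), Rational(3, 2)), Mul(Rational(6, 7), Pow(Rational(3, 2), 2))), 9)) = Add(-56, Mul(Add(5, Rational(-111, 14), Mul(Rational(6, 7), Rational(9, 4))), 9)) = Add(-56, Mul(Add(5, Rational(-111, 14), Rational(27, 14)), 9)) = Add(-56, Mul(-1, 9)) = Add(-56, -9) = -65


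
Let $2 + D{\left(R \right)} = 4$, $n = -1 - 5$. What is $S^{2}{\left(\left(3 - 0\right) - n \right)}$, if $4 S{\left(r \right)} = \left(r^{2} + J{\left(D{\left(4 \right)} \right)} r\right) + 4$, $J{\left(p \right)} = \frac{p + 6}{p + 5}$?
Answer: $\frac{444889}{784} \approx 567.46$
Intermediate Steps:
$n = -6$ ($n = -1 - 5 = -6$)
$D{\left(R \right)} = 2$ ($D{\left(R \right)} = -2 + 4 = 2$)
$J{\left(p \right)} = \frac{6 + p}{5 + p}$
$S{\left(r \right)} = 1 + \frac{r^{2}}{4} + \frac{2 r}{7}$ ($S{\left(r \right)} = \frac{\left(r^{2} + \frac{6 + 2}{5 + 2} r\right) + 4}{4} = \frac{\left(r^{2} + \frac{1}{7} \cdot 8 r\right) + 4}{4} = \frac{\left(r^{2} + \frac{8 r}{7}\right) + 4}{4} = \frac{4 + r^{2} + \frac{8 r}{7}}{4} = 1 + \frac{r^{2}}{4} + \frac{2 r}{7}$)
$S^{2}{\left(\left(3 - 0\right) - n \right)} = \left(1 + \frac{\left(\left(3 - 0\right) - -6\right)^{2}}{4} + \frac{2 \left(\left(3 - 0\right) - -6\right)}{7}\right)^{2} = \left(1 + \frac{\left(\left(3 + 0\right) + 6\right)^{2}}{4} + \frac{2 \left(\left(3 + 0\right) + 6\right)}{7}\right)^{2} = \left(1 + \frac{\left(3 + 6\right)^{2}}{4} + \frac{2 \left(3 + 6\right)}{7}\right)^{2} = \left(1 + \frac{9^{2}}{4} + \frac{2}{7} \cdot 9\right)^{2} = \left(1 + \frac{1}{4} \cdot 81 + \frac{18}{7}\right)^{2} = \left(1 + \frac{81}{4} + \frac{18}{7}\right)^{2} = \left(\frac{667}{28}\right)^{2} = \frac{444889}{784}$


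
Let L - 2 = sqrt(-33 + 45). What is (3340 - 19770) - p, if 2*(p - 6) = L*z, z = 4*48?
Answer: -16628 - 192*sqrt(3) ≈ -16961.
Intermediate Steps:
z = 192
L = 2 + 2*sqrt(3) (L = 2 + sqrt(-33 + 45) = 2 + sqrt(12) = 2 + 2*sqrt(3) ≈ 5.4641)
p = 198 + 192*sqrt(3) (p = 6 + ((2 + 2*sqrt(3))*192)/2 = 6 + (384 + 384*sqrt(3))/2 = 6 + (192 + 192*sqrt(3)) = 198 + 192*sqrt(3) ≈ 530.55)
(3340 - 19770) - p = (3340 - 19770) - (198 + 192*sqrt(3)) = -16430 + (-198 - 192*sqrt(3)) = -16628 - 192*sqrt(3)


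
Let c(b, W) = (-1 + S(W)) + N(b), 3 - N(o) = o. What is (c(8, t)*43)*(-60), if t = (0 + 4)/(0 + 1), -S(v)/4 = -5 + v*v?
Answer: 129000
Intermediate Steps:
S(v) = 20 - 4*v**2 (S(v) = -4*(-5 + v*v) = -4*(-5 + v**2) = 20 - 4*v**2)
N(o) = 3 - o
t = 4 (t = 4/1 = 4*1 = 4)
c(b, W) = 22 - b - 4*W**2 (c(b, W) = (-1 + (20 - 4*W**2)) + (3 - b) = (19 - 4*W**2) + (3 - b) = 22 - b - 4*W**2)
(c(8, t)*43)*(-60) = ((22 - 1*8 - 4*4**2)*43)*(-60) = ((22 - 8 - 4*16)*43)*(-60) = ((22 - 8 - 64)*43)*(-60) = -50*43*(-60) = -2150*(-60) = 129000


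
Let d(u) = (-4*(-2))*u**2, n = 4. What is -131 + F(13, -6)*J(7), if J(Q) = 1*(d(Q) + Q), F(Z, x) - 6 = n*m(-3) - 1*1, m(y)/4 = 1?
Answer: 8248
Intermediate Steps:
m(y) = 4 (m(y) = 4*1 = 4)
d(u) = 8*u**2
F(Z, x) = 21 (F(Z, x) = 6 + (4*4 - 1*1) = 6 + (16 - 1) = 6 + 15 = 21)
J(Q) = Q + 8*Q**2 (J(Q) = 1*(8*Q**2 + Q) = 1*(Q + 8*Q**2) = Q + 8*Q**2)
-131 + F(13, -6)*J(7) = -131 + 21*(7*(1 + 8*7)) = -131 + 21*(7*(1 + 56)) = -131 + 21*(7*57) = -131 + 21*399 = -131 + 8379 = 8248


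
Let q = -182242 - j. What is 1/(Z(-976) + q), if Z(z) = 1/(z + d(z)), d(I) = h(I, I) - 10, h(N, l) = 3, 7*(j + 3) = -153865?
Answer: -6881/1102737271 ≈ -6.2399e-6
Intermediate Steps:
j = -153886/7 (j = -3 + (⅐)*(-153865) = -3 - 153865/7 = -153886/7 ≈ -21984.)
d(I) = -7 (d(I) = 3 - 10 = -7)
q = -1121808/7 (q = -182242 - 1*(-153886/7) = -182242 + 153886/7 = -1121808/7 ≈ -1.6026e+5)
Z(z) = 1/(-7 + z) (Z(z) = 1/(z - 7) = 1/(-7 + z))
1/(Z(-976) + q) = 1/(1/(-7 - 976) - 1121808/7) = 1/(1/(-983) - 1121808/7) = 1/(-1/983 - 1121808/7) = 1/(-1102737271/6881) = -6881/1102737271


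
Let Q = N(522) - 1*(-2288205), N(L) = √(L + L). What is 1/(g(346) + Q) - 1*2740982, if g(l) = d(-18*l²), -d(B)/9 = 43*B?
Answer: -212968326189612668402017/77697820047564253 - 2*√29/233093460142692759 ≈ -2.7410e+6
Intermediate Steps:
N(L) = √2*√L (N(L) = √(2*L) = √2*√L)
d(B) = -387*B
Q = 2288205 + 6*√29 (Q = √2*√522 - 1*(-2288205) = √2*(3*√58) + 2288205 = 6*√29 + 2288205 = 2288205 + 6*√29 ≈ 2.2882e+6)
g(l) = 6966*l² (g(l) = -(-6966)*l² = 6966*l²)
1/(g(346) + Q) - 1*2740982 = 1/(6966*346² + (2288205 + 6*√29)) - 1*2740982 = 1/(6966*119716 + (2288205 + 6*√29)) - 2740982 = 1/(833941656 + (2288205 + 6*√29)) - 2740982 = 1/(836229861 + 6*√29) - 2740982 = -2740982 + 1/(836229861 + 6*√29)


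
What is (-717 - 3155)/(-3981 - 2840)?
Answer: 3872/6821 ≈ 0.56766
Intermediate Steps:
(-717 - 3155)/(-3981 - 2840) = -3872/(-6821) = -3872*(-1/6821) = 3872/6821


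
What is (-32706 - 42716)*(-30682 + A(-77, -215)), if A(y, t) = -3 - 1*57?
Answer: 2318623124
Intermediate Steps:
A(y, t) = -60 (A(y, t) = -3 - 57 = -60)
(-32706 - 42716)*(-30682 + A(-77, -215)) = (-32706 - 42716)*(-30682 - 60) = -75422*(-30742) = 2318623124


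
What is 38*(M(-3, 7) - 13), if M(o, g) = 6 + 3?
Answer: -152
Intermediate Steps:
M(o, g) = 9
38*(M(-3, 7) - 13) = 38*(9 - 13) = 38*(-4) = -152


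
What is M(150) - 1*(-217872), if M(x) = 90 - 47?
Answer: 217915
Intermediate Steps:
M(x) = 43
M(150) - 1*(-217872) = 43 - 1*(-217872) = 43 + 217872 = 217915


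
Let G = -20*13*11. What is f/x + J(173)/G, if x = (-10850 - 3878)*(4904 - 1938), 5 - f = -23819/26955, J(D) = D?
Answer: -5092620772529/84189959413560 ≈ -0.060490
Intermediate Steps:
f = 158594/26955 (f = 5 - (-23819)/26955 = 5 - 1*(-23819/26955) = 5 + 23819/26955 = 158594/26955 ≈ 5.8837)
x = -43683248 (x = -14728*2966 = -43683248)
G = -2860 (G = -260*11 = -2860)
f/x + J(173)/G = (158594/26955)/(-43683248) + 173/(-2860) = (158594/26955)*(-1/43683248) + 173*(-1/2860) = -79297/588740974920 - 173/2860 = -5092620772529/84189959413560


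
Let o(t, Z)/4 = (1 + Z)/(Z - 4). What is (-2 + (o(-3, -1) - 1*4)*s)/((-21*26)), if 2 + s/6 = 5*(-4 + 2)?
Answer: -11/21 ≈ -0.52381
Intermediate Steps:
s = -72 (s = -12 + 6*(5*(-4 + 2)) = -12 + 6*(5*(-2)) = -12 + 6*(-10) = -12 - 60 = -72)
o(t, Z) = 4*(1 + Z)/(-4 + Z) (o(t, Z) = 4*((1 + Z)/(Z - 4)) = 4*((1 + Z)/(-4 + Z)) = 4*(1 + Z)/(-4 + Z))
(-2 + (o(-3, -1) - 1*4)*s)/((-21*26)) = (-2 + (4*(1 - 1)/(-4 - 1) - 1*4)*(-72))/((-21*26)) = (-2 + (4*0/(-5) - 4)*(-72))/(-546) = (-2 + (4*(-1/5)*0 - 4)*(-72))*(-1/546) = (-2 + (0 - 4)*(-72))*(-1/546) = (-2 - 4*(-72))*(-1/546) = (-2 + 288)*(-1/546) = 286*(-1/546) = -11/21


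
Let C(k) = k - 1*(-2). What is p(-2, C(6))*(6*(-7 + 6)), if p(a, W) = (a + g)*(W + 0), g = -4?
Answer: 288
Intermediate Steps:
C(k) = 2 + k (C(k) = k + 2 = 2 + k)
p(a, W) = W*(-4 + a) (p(a, W) = (a - 4)*(W + 0) = (-4 + a)*W = W*(-4 + a))
p(-2, C(6))*(6*(-7 + 6)) = ((2 + 6)*(-4 - 2))*(6*(-7 + 6)) = (8*(-6))*(6*(-1)) = -48*(-6) = 288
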